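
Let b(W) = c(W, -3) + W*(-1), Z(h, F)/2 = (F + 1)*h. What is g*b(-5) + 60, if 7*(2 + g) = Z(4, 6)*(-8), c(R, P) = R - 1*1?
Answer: 126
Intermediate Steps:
c(R, P) = -1 + R (c(R, P) = R - 1 = -1 + R)
Z(h, F) = 2*h*(1 + F) (Z(h, F) = 2*((F + 1)*h) = 2*((1 + F)*h) = 2*(h*(1 + F)) = 2*h*(1 + F))
b(W) = -1 (b(W) = (-1 + W) + W*(-1) = (-1 + W) - W = -1)
g = -66 (g = -2 + ((2*4*(1 + 6))*(-8))/7 = -2 + ((2*4*7)*(-8))/7 = -2 + (56*(-8))/7 = -2 + (⅐)*(-448) = -2 - 64 = -66)
g*b(-5) + 60 = -66*(-1) + 60 = 66 + 60 = 126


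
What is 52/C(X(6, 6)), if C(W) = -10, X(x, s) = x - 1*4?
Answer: -26/5 ≈ -5.2000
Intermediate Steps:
X(x, s) = -4 + x (X(x, s) = x - 4 = -4 + x)
52/C(X(6, 6)) = 52/(-10) = 52*(-1/10) = -26/5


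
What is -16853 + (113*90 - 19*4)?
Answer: -6759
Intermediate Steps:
-16853 + (113*90 - 19*4) = -16853 + (10170 - 76) = -16853 + 10094 = -6759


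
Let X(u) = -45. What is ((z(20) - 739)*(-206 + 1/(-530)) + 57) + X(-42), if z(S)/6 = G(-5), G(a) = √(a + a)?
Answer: 80691119/530 - 327543*I*√10/265 ≈ 1.5225e+5 - 3908.6*I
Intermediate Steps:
G(a) = √2*√a (G(a) = √(2*a) = √2*√a)
z(S) = 6*I*√10 (z(S) = 6*(√2*√(-5)) = 6*(√2*(I*√5)) = 6*(I*√10) = 6*I*√10)
((z(20) - 739)*(-206 + 1/(-530)) + 57) + X(-42) = ((6*I*√10 - 739)*(-206 + 1/(-530)) + 57) - 45 = ((-739 + 6*I*√10)*(-206 - 1/530) + 57) - 45 = ((-739 + 6*I*√10)*(-109181/530) + 57) - 45 = ((80684759/530 - 327543*I*√10/265) + 57) - 45 = (80714969/530 - 327543*I*√10/265) - 45 = 80691119/530 - 327543*I*√10/265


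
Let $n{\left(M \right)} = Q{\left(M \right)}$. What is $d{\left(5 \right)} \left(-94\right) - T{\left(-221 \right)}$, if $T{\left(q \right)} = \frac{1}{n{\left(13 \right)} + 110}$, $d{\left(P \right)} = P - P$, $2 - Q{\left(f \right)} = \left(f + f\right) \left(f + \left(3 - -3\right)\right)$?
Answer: $\frac{1}{382} \approx 0.0026178$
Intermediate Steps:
$Q{\left(f \right)} = 2 - 2 f \left(6 + f\right)$ ($Q{\left(f \right)} = 2 - \left(f + f\right) \left(f + \left(3 - -3\right)\right) = 2 - 2 f \left(f + \left(3 + 3\right)\right) = 2 - 2 f \left(f + 6\right) = 2 - 2 f \left(6 + f\right)$)
$n{\left(M \right)} = 2 - 12 M - 2 M^{2}$
$d{\left(P \right)} = 0$
$T{\left(q \right)} = - \frac{1}{382}$ ($T{\left(q \right)} = \frac{1}{\left(2 - 156 - 2 \cdot 13^{2}\right) + 110} = \frac{1}{\left(2 - 156 - 338\right) + 110} = \frac{1}{-492 + 110} = \frac{1}{-382} = - \frac{1}{382}$)
$d{\left(5 \right)} \left(-94\right) - T{\left(-221 \right)} = 0 \left(-94\right) - - \frac{1}{382} = 0 + \frac{1}{382} = \frac{1}{382}$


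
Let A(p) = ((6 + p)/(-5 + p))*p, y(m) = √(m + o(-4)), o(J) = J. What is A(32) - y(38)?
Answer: 1216/27 - √34 ≈ 39.206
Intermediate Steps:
y(m) = √(-4 + m) (y(m) = √(m - 4) = √(-4 + m))
A(p) = p*(6 + p)/(-5 + p) (A(p) = ((6 + p)/(-5 + p))*p = p*(6 + p)/(-5 + p))
A(32) - y(38) = 32*(6 + 32)/(-5 + 32) - √(-4 + 38) = 32*38/27 - √34 = 32*(1/27)*38 - √34 = 1216/27 - √34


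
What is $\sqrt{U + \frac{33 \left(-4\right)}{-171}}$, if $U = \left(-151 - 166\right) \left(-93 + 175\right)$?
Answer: $\frac{i \sqrt{84451998}}{57} \approx 161.22 i$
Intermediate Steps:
$U = -25994$ ($U = \left(-317\right) 82 = -25994$)
$\sqrt{U + \frac{33 \left(-4\right)}{-171}} = \sqrt{-25994 + \frac{33 \left(-4\right)}{-171}} = \sqrt{-25994 - - \frac{44}{57}} = \sqrt{-25994 + \frac{44}{57}} = \sqrt{- \frac{1481614}{57}} = \frac{i \sqrt{84451998}}{57}$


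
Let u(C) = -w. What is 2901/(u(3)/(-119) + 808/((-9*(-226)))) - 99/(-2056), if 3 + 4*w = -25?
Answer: 103120059033/12029656 ≈ 8572.2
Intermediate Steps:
w = -7 (w = -¾ + (¼)*(-25) = -¾ - 25/4 = -7)
u(C) = 7 (u(C) = -1*(-7) = 7)
2901/(u(3)/(-119) + 808/((-9*(-226)))) - 99/(-2056) = 2901/(7/(-119) + 808/((-9*(-226)))) - 99/(-2056) = 2901/(7*(-1/119) + 808/2034) - 99*(-1/2056) = 2901/(-1/17 + 808*(1/2034)) + 99/2056 = 2901/(-1/17 + 404/1017) + 99/2056 = 2901/(5851/17289) + 99/2056 = 2901*(17289/5851) + 99/2056 = 50155389/5851 + 99/2056 = 103120059033/12029656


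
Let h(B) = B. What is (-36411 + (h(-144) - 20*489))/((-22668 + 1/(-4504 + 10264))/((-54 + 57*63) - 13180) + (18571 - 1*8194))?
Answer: -2573616412800/576507335039 ≈ -4.4641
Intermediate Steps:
(-36411 + (h(-144) - 20*489))/((-22668 + 1/(-4504 + 10264))/((-54 + 57*63) - 13180) + (18571 - 1*8194)) = (-36411 + (-144 - 20*489))/((-22668 + 1/(-4504 + 10264))/((-54 + 57*63) - 13180) + (18571 - 1*8194)) = (-36411 + (-144 - 1*9780))/((-22668 + 1/5760)/((-54 + 3591) - 13180) + (18571 - 8194)) = (-36411 + (-144 - 9780))/((-22668 + 1/5760)/(3537 - 13180) + 10377) = (-36411 - 9924)/(-130567679/5760/(-9643) + 10377) = -46335/(-130567679/5760*(-1/9643) + 10377) = -46335/(130567679/55543680 + 10377) = -46335/576507335039/55543680 = -46335*55543680/576507335039 = -2573616412800/576507335039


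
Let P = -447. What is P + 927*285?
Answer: 263748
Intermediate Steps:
P + 927*285 = -447 + 927*285 = -447 + 264195 = 263748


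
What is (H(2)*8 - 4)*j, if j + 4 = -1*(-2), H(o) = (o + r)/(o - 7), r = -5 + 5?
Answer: 72/5 ≈ 14.400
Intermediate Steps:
r = 0
H(o) = o/(-7 + o) (H(o) = (o + 0)/(o - 7) = o/(-7 + o))
j = -2 (j = -4 - 1*(-2) = -4 + 2 = -2)
(H(2)*8 - 4)*j = ((2/(-7 + 2))*8 - 4)*(-2) = ((2/(-5))*8 - 4)*(-2) = ((2*(-⅕))*8 - 4)*(-2) = (-⅖*8 - 4)*(-2) = (-16/5 - 4)*(-2) = -36/5*(-2) = 72/5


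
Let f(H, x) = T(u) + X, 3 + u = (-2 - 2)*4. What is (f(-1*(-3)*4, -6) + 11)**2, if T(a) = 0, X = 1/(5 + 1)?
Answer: 4489/36 ≈ 124.69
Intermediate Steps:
u = -19 (u = -3 + (-2 - 2)*4 = -3 - 4*4 = -3 - 16 = -19)
X = 1/6 ≈ 0.16667
f(H, x) = 1/6 (f(H, x) = 0 + 1/6 = 1/6)
(f(-1*(-3)*4, -6) + 11)**2 = (1/6 + 11)**2 = (67/6)**2 = 4489/36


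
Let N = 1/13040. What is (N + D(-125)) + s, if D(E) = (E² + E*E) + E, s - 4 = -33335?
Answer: -28766239/13040 ≈ -2206.0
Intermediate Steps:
s = -33331 (s = 4 - 33335 = -33331)
D(E) = E + 2*E² (D(E) = (E² + E²) + E = 2*E² + E = E + 2*E²)
N = 1/13040 ≈ 7.6687e-5
(N + D(-125)) + s = (1/13040 - 125*(1 + 2*(-125))) - 33331 = (1/13040 - 125*(1 - 250)) - 33331 = (1/13040 - 125*(-249)) - 33331 = (1/13040 + 31125) - 33331 = 405870001/13040 - 33331 = -28766239/13040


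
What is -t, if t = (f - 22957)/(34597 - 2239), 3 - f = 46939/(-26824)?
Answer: 205223719/289323664 ≈ 0.70932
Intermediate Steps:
f = 127411/26824 (f = 3 - 46939/(-26824) = 3 - 46939*(-1)/26824 = 3 - 1*(-46939/26824) = 3 + 46939/26824 = 127411/26824 ≈ 4.7499)
t = -205223719/289323664 (t = (127411/26824 - 22957)/(34597 - 2239) = -615671157/26824/32358 = -615671157/26824*1/32358 = -205223719/289323664 ≈ -0.70932)
-t = -1*(-205223719/289323664) = 205223719/289323664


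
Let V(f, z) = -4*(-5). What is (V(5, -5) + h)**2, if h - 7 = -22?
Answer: 25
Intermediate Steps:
h = -15 (h = 7 - 22 = -15)
V(f, z) = 20
(V(5, -5) + h)**2 = (20 - 15)**2 = 5**2 = 25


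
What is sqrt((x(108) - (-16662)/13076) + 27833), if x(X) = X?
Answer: sqrt(1194404918882)/6538 ≈ 167.16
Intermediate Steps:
sqrt((x(108) - (-16662)/13076) + 27833) = sqrt((108 - (-16662)/13076) + 27833) = sqrt((108 - 1*(-8331/6538)) + 27833) = sqrt((108 + 8331/6538) + 27833) = sqrt(714435/6538 + 27833) = sqrt(182686589/6538) = sqrt(1194404918882)/6538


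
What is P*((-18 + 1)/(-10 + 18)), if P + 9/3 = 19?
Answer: -34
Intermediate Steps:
P = 16 (P = -3 + 19 = 16)
P*((-18 + 1)/(-10 + 18)) = 16*((-18 + 1)/(-10 + 18)) = 16*(-17/8) = -34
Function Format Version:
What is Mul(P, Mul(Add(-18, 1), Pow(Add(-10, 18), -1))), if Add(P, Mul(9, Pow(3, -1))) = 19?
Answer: -34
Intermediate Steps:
P = 16 (P = Add(-3, 19) = 16)
Mul(P, Mul(Add(-18, 1), Pow(Add(-10, 18), -1))) = Mul(16, Mul(Add(-18, 1), Pow(Add(-10, 18), -1))) = Mul(16, Mul(-17, Pow(8, -1))) = Mul(16, Mul(-17, Rational(1, 8))) = Mul(16, Rational(-17, 8)) = -34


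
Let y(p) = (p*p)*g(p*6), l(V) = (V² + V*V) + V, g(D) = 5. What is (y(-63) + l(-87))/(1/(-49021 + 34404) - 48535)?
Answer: -31879677/44339756 ≈ -0.71899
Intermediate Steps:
l(V) = V + 2*V² (l(V) = (V² + V²) + V = 2*V² + V = V + 2*V²)
y(p) = 5*p² (y(p) = (p*p)*5 = p²*5 = 5*p²)
(y(-63) + l(-87))/(1/(-49021 + 34404) - 48535) = (5*(-63)² - 87*(1 + 2*(-87)))/(1/(-49021 + 34404) - 48535) = (5*3969 - 87*(1 - 174))/(1/(-14617) - 48535) = (19845 - 87*(-173))/(-1/14617 - 48535) = (19845 + 15051)/(-709436096/14617) = 34896*(-14617/709436096) = -31879677/44339756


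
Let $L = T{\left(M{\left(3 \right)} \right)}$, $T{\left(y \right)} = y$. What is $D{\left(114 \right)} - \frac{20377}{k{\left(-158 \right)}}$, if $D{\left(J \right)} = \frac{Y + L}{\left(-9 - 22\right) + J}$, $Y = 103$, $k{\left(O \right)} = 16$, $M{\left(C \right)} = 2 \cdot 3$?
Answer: $- \frac{1689547}{1328} \approx -1272.3$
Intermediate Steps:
$M{\left(C \right)} = 6$
$L = 6$
$D{\left(J \right)} = \frac{109}{-31 + J}$ ($D{\left(J \right)} = \frac{103 + 6}{\left(-9 - 22\right) + J} = \frac{109}{-31 + J}$)
$D{\left(114 \right)} - \frac{20377}{k{\left(-158 \right)}} = \frac{109}{-31 + 114} - \frac{20377}{16} = \frac{109}{83} - \frac{20377}{16} = - \frac{1689547}{1328}$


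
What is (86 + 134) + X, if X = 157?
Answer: 377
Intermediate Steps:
(86 + 134) + X = (86 + 134) + 157 = 220 + 157 = 377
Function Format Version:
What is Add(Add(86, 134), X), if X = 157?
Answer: 377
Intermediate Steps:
Add(Add(86, 134), X) = Add(Add(86, 134), 157) = Add(220, 157) = 377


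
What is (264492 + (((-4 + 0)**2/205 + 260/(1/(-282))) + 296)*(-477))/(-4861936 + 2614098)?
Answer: -3597432534/230403395 ≈ -15.614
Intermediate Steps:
(264492 + (((-4 + 0)**2/205 + 260/(1/(-282))) + 296)*(-477))/(-4861936 + 2614098) = (264492 + (((-4)**2*(1/205) + 260/(-1/282)) + 296)*(-477))/(-2247838) = (264492 + ((16*(1/205) + 260*(-282)) + 296)*(-477))*(-1/2247838) = (264492 + ((16/205 - 73320) + 296)*(-477))*(-1/2247838) = (264492 + (-15030584/205 + 296)*(-477))*(-1/2247838) = (264492 - 14969904/205*(-477))*(-1/2247838) = (264492 + 7140644208/205)*(-1/2247838) = (7194865068/205)*(-1/2247838) = -3597432534/230403395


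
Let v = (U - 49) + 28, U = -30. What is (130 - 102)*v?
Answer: -1428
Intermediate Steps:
v = -51 (v = (-30 - 49) + 28 = -79 + 28 = -51)
(130 - 102)*v = (130 - 102)*(-51) = 28*(-51) = -1428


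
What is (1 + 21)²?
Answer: 484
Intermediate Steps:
(1 + 21)² = 22² = 484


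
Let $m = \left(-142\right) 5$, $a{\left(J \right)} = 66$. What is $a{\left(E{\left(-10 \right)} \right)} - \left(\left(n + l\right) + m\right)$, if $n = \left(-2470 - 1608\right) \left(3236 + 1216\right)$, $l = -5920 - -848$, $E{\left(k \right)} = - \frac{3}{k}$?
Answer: $18161104$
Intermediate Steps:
$l = -5072$ ($l = -5920 + 848 = -5072$)
$n = -18155256$ ($n = \left(-4078\right) 4452 = -18155256$)
$m = -710$
$a{\left(E{\left(-10 \right)} \right)} - \left(\left(n + l\right) + m\right) = 66 - \left(\left(-18155256 - 5072\right) - 710\right) = 66 - \left(-18160328 - 710\right) = 66 - -18161038 = 66 + 18161038 = 18161104$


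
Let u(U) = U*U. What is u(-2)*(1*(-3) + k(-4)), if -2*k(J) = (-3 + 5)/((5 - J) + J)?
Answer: -64/5 ≈ -12.800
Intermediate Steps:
k(J) = -⅕ (k(J) = -(-3 + 5)/(2*((5 - J) + J)) = -1/5 = -½*⅖ = -⅕)
u(U) = U²
u(-2)*(1*(-3) + k(-4)) = (-2)²*(1*(-3) - ⅕) = 4*(-3 - ⅕) = 4*(-16/5) = -64/5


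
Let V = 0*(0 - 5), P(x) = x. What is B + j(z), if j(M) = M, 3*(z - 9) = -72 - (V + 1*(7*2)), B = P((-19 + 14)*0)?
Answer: -59/3 ≈ -19.667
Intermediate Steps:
B = 0 (B = (-19 + 14)*0 = -5*0 = 0)
V = 0 (V = 0*(-5) = 0)
z = -59/3 (z = 9 + (-72 - (0 + 1*(7*2)))/3 = 9 + (-72 - (0 + 1*14))/3 = 9 + (-72 - (0 + 14))/3 = 9 + (-72 - 1*14)/3 = 9 + (-72 - 14)/3 = 9 + (1/3)*(-86) = 9 - 86/3 = -59/3 ≈ -19.667)
B + j(z) = 0 - 59/3 = -59/3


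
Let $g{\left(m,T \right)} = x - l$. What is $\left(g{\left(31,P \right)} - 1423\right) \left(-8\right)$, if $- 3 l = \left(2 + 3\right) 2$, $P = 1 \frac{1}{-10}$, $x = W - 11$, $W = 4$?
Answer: $\frac{34240}{3} \approx 11413.0$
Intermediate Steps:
$x = -7$ ($x = 4 - 11 = -7$)
$P = - \frac{1}{10}$ ($P = 1 \left(- \frac{1}{10}\right) = - \frac{1}{10} \approx -0.1$)
$l = - \frac{10}{3}$ ($l = - \frac{\left(2 + 3\right) 2}{3} = - \frac{5 \cdot 2}{3} = \left(- \frac{1}{3}\right) 10 = - \frac{10}{3} \approx -3.3333$)
$g{\left(m,T \right)} = - \frac{11}{3}$ ($g{\left(m,T \right)} = -7 - - \frac{10}{3} = -7 + \frac{10}{3} = - \frac{11}{3}$)
$\left(g{\left(31,P \right)} - 1423\right) \left(-8\right) = \left(- \frac{11}{3} - 1423\right) \left(-8\right) = \left(- \frac{4280}{3}\right) \left(-8\right) = \frac{34240}{3}$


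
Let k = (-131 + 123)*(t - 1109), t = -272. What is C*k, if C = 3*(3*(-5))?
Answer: -497160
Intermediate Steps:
C = -45 (C = 3*(-15) = -45)
k = 11048 (k = (-131 + 123)*(-272 - 1109) = -8*(-1381) = 11048)
C*k = -45*11048 = -497160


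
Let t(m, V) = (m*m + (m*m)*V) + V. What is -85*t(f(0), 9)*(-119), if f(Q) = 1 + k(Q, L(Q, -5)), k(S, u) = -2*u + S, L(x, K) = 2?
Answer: 1001385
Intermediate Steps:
k(S, u) = S - 2*u
f(Q) = -3 + Q (f(Q) = 1 + (Q - 2*2) = 1 + (Q - 4) = 1 + (-4 + Q) = -3 + Q)
t(m, V) = V + m**2 + V*m**2 (t(m, V) = (m**2 + m**2*V) + V = (m**2 + V*m**2) + V = V + m**2 + V*m**2)
-85*t(f(0), 9)*(-119) = -85*(9 + (-3 + 0)**2 + 9*(-3 + 0)**2)*(-119) = -85*(9 + (-3)**2 + 9*(-3)**2)*(-119) = -85*(9 + 9 + 9*9)*(-119) = -85*(9 + 9 + 81)*(-119) = -85*99*(-119) = -8415*(-119) = 1001385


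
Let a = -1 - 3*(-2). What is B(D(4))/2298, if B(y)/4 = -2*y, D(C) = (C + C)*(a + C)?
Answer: -96/383 ≈ -0.25065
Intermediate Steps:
a = 5 (a = -1 + 6 = 5)
D(C) = 2*C*(5 + C) (D(C) = (C + C)*(5 + C) = (2*C)*(5 + C) = 2*C*(5 + C))
B(y) = -8*y (B(y) = 4*(-2*y) = -8*y)
B(D(4))/2298 = -16*4*(5 + 4)/2298 = -16*4*9*(1/2298) = -8*72*(1/2298) = -576*1/2298 = -96/383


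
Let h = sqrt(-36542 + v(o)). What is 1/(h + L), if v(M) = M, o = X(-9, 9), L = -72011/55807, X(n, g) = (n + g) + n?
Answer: -4018717877/113840396656320 - 3114421249*I*sqrt(36551)/113840396656320 ≈ -3.5301e-5 - 0.0052303*I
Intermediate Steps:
X(n, g) = g + 2*n (X(n, g) = (g + n) + n = g + 2*n)
L = -72011/55807 (L = -72011*1/55807 = -72011/55807 ≈ -1.2904)
o = -9 (o = 9 + 2*(-9) = 9 - 18 = -9)
h = I*sqrt(36551) (h = sqrt(-36542 - 9) = sqrt(-36551) = I*sqrt(36551) ≈ 191.18*I)
1/(h + L) = 1/(I*sqrt(36551) - 72011/55807) = 1/(-72011/55807 + I*sqrt(36551))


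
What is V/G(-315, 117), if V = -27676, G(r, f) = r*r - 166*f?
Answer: -27676/79803 ≈ -0.34680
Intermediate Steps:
G(r, f) = r² - 166*f
V/G(-315, 117) = -27676/((-315)² - 166*117) = -27676/(99225 - 19422) = -27676/79803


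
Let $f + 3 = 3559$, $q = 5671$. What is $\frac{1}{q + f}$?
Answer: $\frac{1}{9227} \approx 0.00010838$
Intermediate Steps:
$f = 3556$ ($f = -3 + 3559 = 3556$)
$\frac{1}{q + f} = \frac{1}{5671 + 3556} = \frac{1}{9227}$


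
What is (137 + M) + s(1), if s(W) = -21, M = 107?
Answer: 223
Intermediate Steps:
(137 + M) + s(1) = (137 + 107) - 21 = 244 - 21 = 223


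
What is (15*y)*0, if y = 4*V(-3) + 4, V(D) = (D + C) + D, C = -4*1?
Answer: 0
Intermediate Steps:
C = -4
V(D) = -4 + 2*D (V(D) = (D - 4) + D = (-4 + D) + D = -4 + 2*D)
y = -36 (y = 4*(-4 + 2*(-3)) + 4 = 4*(-4 - 6) + 4 = 4*(-10) + 4 = -40 + 4 = -36)
(15*y)*0 = (15*(-36))*0 = -540*0 = 0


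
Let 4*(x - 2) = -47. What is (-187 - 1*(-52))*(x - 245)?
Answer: 137565/4 ≈ 34391.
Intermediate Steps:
x = -39/4 (x = 2 + (¼)*(-47) = 2 - 47/4 = -39/4 ≈ -9.7500)
(-187 - 1*(-52))*(x - 245) = (-187 - 1*(-52))*(-39/4 - 245) = (-187 + 52)*(-1019/4) = -135*(-1019/4) = 137565/4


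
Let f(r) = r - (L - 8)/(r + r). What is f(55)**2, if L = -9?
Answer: 36808489/12100 ≈ 3042.0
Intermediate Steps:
f(r) = r + 17/(2*r) (f(r) = r - (-9 - 8)/(r + r) = r - (-17)/(2*r) = r + 17/(2*r))
f(55)**2 = (55 + (17/2)/55)**2 = (55 + (17/2)*(1/55))**2 = (55 + 17/110)**2 = (6067/110)**2 = 36808489/12100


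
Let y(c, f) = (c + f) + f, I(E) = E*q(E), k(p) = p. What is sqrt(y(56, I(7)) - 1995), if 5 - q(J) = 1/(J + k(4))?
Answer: I*sqrt(226303)/11 ≈ 43.247*I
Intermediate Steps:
q(J) = 5 - 1/(4 + J) (q(J) = 5 - 1/(J + 4) = 5 - 1/(4 + J))
I(E) = E*(19 + 5*E)/(4 + E) (I(E) = E*((19 + 5*E)/(4 + E)) = E*(19 + 5*E)/(4 + E))
y(c, f) = c + 2*f
sqrt(y(56, I(7)) - 1995) = sqrt((56 + 2*(7*(19 + 5*7)/(4 + 7))) - 1995) = sqrt((56 + 2*(7*(19 + 35)/11)) - 1995) = sqrt((56 + 2*(7*(1/11)*54)) - 1995) = sqrt((56 + 2*(378/11)) - 1995) = sqrt((56 + 756/11) - 1995) = sqrt(1372/11 - 1995) = sqrt(-20573/11) = I*sqrt(226303)/11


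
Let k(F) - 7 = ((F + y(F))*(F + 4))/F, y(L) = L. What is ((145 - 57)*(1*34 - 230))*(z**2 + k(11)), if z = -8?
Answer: -1742048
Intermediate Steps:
k(F) = 15 + 2*F (k(F) = 7 + ((F + F)*(F + 4))/F = 7 + ((2*F)*(4 + F))/F = 7 + (2*F*(4 + F))/F = 7 + (8 + 2*F) = 15 + 2*F)
((145 - 57)*(1*34 - 230))*(z**2 + k(11)) = ((145 - 57)*(1*34 - 230))*((-8)**2 + (15 + 2*11)) = (88*(34 - 230))*(64 + (15 + 22)) = (88*(-196))*(64 + 37) = -17248*101 = -1742048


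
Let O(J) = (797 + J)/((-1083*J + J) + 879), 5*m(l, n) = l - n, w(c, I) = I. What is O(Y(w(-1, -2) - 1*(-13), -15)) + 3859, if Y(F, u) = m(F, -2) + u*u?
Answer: 4734683016/1226921 ≈ 3859.0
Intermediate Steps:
m(l, n) = -n/5 + l/5 (m(l, n) = (l - n)/5 = -n/5 + l/5)
Y(F, u) = ⅖ + u² + F/5 (Y(F, u) = (-⅕*(-2) + F/5) + u*u = (⅖ + F/5) + u² = ⅖ + u² + F/5)
O(J) = (797 + J)/(879 - 1082*J) (O(J) = (797 + J)/(-1082*J + 879) = (797 + J)/(879 - 1082*J))
O(Y(w(-1, -2) - 1*(-13), -15)) + 3859 = (-797 - (⅖ + (-15)² + (-2 - 1*(-13))/5))/(-879 + 1082*(⅖ + (-15)² + (-2 - 1*(-13))/5)) + 3859 = (-797 - (⅖ + 225 + (-2 + 13)/5))/(-879 + 1082*(⅖ + 225 + (-2 + 13)/5)) + 3859 = (-797 - (⅖ + 225 + (⅕)*11))/(-879 + 1082*(⅖ + 225 + (⅕)*11)) + 3859 = (-797 - (⅖ + 225 + 11/5))/(-879 + 1082*(⅖ + 225 + 11/5)) + 3859 = (-797 - 1*1138/5)/(-879 + 1082*(1138/5)) + 3859 = (-797 - 1138/5)/(-879 + 1231316/5) + 3859 = -5123/5/(1226921/5) + 3859 = (5/1226921)*(-5123/5) + 3859 = -5123/1226921 + 3859 = 4734683016/1226921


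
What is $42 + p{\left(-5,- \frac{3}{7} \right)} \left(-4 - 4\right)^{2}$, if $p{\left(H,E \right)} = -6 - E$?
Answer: $- \frac{2202}{7} \approx -314.57$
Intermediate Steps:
$42 + p{\left(-5,- \frac{3}{7} \right)} \left(-4 - 4\right)^{2} = 42 + \left(-6 - - \frac{3}{7}\right) \left(-4 - 4\right)^{2} = 42 + \left(-6 - \left(-3\right) \frac{1}{7}\right) \left(-8\right)^{2} = 42 + \left(-6 - - \frac{3}{7}\right) 64 = 42 + \left(-6 + \frac{3}{7}\right) 64 = 42 - \frac{2496}{7} = - \frac{2202}{7}$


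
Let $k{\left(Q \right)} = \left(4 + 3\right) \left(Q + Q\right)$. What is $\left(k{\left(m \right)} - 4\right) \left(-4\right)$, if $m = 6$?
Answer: $-320$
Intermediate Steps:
$k{\left(Q \right)} = 14 Q$ ($k{\left(Q \right)} = 7 \cdot 2 Q = 14 Q$)
$\left(k{\left(m \right)} - 4\right) \left(-4\right) = \left(14 \cdot 6 - 4\right) \left(-4\right) = \left(84 - 4\right) \left(-4\right) = 80 \left(-4\right) = -320$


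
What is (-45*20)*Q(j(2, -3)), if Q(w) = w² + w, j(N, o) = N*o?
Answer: -27000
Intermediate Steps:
Q(w) = w + w²
(-45*20)*Q(j(2, -3)) = (-45*20)*((2*(-3))*(1 + 2*(-3))) = -(-5400)*(1 - 6) = -(-5400)*(-5) = -900*30 = -27000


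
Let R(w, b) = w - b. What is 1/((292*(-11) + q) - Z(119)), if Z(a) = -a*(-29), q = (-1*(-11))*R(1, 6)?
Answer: -1/6718 ≈ -0.00014885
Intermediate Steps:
q = -55 (q = (-1*(-11))*(1 - 1*6) = 11*(1 - 6) = 11*(-5) = -55)
Z(a) = 29*a (Z(a) = -(-29)*a = 29*a)
1/((292*(-11) + q) - Z(119)) = 1/((292*(-11) - 55) - 29*119) = 1/((-3212 - 55) - 1*3451) = 1/(-3267 - 3451) = 1/(-6718) = -1/6718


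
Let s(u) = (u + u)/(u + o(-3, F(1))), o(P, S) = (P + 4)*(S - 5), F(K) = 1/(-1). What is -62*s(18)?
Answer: -186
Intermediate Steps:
F(K) = -1
o(P, S) = (-5 + S)*(4 + P) (o(P, S) = (4 + P)*(-5 + S) = (-5 + S)*(4 + P))
s(u) = 2*u/(-6 + u) (s(u) = (u + u)/(u + (-20 - 5*(-3) + 4*(-1) - 3*(-1))) = (2*u)/(u + (-20 + 15 - 4 + 3)) = (2*u)/(u - 6) = (2*u)/(-6 + u) = 2*u/(-6 + u))
-62*s(18) = -124*18/(-6 + 18) = -124*18/12 = -62*3 = -186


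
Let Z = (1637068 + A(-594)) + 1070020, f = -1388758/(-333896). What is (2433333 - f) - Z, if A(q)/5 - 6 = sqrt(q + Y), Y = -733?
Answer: -45708552559/166948 - 5*I*sqrt(1327) ≈ -2.7379e+5 - 182.14*I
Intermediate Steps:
f = 694379/166948 (f = -1388758*(-1/333896) = 694379/166948 ≈ 4.1593)
A(q) = 30 + 5*sqrt(-733 + q) (A(q) = 30 + 5*sqrt(q - 733) = 30 + 5*sqrt(-733 + q))
Z = 2707118 + 5*I*sqrt(1327) (Z = (1637068 + (30 + 5*sqrt(-733 - 594))) + 1070020 = (1637068 + (30 + 5*sqrt(-1327))) + 1070020 = (1637068 + (30 + 5*(I*sqrt(1327)))) + 1070020 = (1637068 + (30 + 5*I*sqrt(1327))) + 1070020 = (1637098 + 5*I*sqrt(1327)) + 1070020 = 2707118 + 5*I*sqrt(1327) ≈ 2.7071e+6 + 182.14*I)
(2433333 - f) - Z = (2433333 - 1*694379/166948) - (2707118 + 5*I*sqrt(1327)) = (2433333 - 694379/166948) + (-2707118 - 5*I*sqrt(1327)) = 406239383305/166948 + (-2707118 - 5*I*sqrt(1327)) = -45708552559/166948 - 5*I*sqrt(1327)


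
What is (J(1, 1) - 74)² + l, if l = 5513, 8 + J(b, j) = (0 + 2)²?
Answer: 11597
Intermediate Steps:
J(b, j) = -4 (J(b, j) = -8 + (0 + 2)² = -8 + 2² = -8 + 4 = -4)
(J(1, 1) - 74)² + l = (-4 - 74)² + 5513 = (-78)² + 5513 = 6084 + 5513 = 11597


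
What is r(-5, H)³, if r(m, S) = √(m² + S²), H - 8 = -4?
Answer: 41*√41 ≈ 262.53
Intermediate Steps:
H = 4 (H = 8 - 4 = 4)
r(m, S) = √(S² + m²)
r(-5, H)³ = (√(4² + (-5)²))³ = (√(16 + 25))³ = (√41)³ = 41*√41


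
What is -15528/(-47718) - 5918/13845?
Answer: -3744998/36703095 ≈ -0.10203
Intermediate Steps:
-15528/(-47718) - 5918/13845 = -15528*(-1/47718) - 5918*1/13845 = 2588/7953 - 5918/13845 = -3744998/36703095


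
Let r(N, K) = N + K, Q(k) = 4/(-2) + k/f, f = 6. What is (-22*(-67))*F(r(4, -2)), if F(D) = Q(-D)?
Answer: -10318/3 ≈ -3439.3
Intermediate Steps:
Q(k) = -2 + k/6 (Q(k) = 4/(-2) + k/6 = 4*(-1/2) + k*(1/6) = -2 + k/6)
r(N, K) = K + N
F(D) = -2 - D/6 (F(D) = -2 + (-D)/6 = -2 - D/6)
(-22*(-67))*F(r(4, -2)) = (-22*(-67))*(-2 - (-2 + 4)/6) = 1474*(-2 - 1/6*2) = 1474*(-2 - 1/3) = 1474*(-7/3) = -10318/3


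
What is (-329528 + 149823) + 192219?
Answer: 12514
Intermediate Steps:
(-329528 + 149823) + 192219 = -179705 + 192219 = 12514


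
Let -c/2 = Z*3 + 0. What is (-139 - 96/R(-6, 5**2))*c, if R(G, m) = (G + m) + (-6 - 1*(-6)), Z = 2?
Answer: 32844/19 ≈ 1728.6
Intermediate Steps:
c = -12 (c = -2*(2*3 + 0) = -2*(6 + 0) = -2*6 = -12)
R(G, m) = G + m (R(G, m) = (G + m) + (-6 + 6) = (G + m) + 0 = G + m)
(-139 - 96/R(-6, 5**2))*c = (-139 - 96/(-6 + 5**2))*(-12) = (-139 - 96/(-6 + 25))*(-12) = (-139 - 96/19)*(-12) = -2737/19*(-12) = 32844/19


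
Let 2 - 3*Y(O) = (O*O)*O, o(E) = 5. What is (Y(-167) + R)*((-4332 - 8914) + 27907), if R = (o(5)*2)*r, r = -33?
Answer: 22756193325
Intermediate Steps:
Y(O) = 2/3 - O**3/3 (Y(O) = 2/3 - O*O*O/3 = 2/3 - O**2*O/3 = 2/3 - O**3/3)
R = -330 (R = (5*2)*(-33) = 10*(-33) = -330)
(Y(-167) + R)*((-4332 - 8914) + 27907) = ((2/3 - 1/3*(-167)**3) - 330)*((-4332 - 8914) + 27907) = ((2/3 - 1/3*(-4657463)) - 330)*(-13246 + 27907) = ((2/3 + 4657463/3) - 330)*14661 = (4657465/3 - 330)*14661 = (4656475/3)*14661 = 22756193325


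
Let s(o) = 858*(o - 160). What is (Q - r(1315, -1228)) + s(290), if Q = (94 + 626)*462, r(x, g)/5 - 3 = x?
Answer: 437590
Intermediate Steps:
r(x, g) = 15 + 5*x
Q = 332640 (Q = 720*462 = 332640)
s(o) = -137280 + 858*o (s(o) = 858*(-160 + o) = -137280 + 858*o)
(Q - r(1315, -1228)) + s(290) = (332640 - (15 + 5*1315)) + (-137280 + 858*290) = (332640 - (15 + 6575)) + (-137280 + 248820) = (332640 - 1*6590) + 111540 = (332640 - 6590) + 111540 = 326050 + 111540 = 437590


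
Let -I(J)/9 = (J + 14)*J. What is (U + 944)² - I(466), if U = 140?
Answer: 3188176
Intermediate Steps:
I(J) = -9*J*(14 + J) (I(J) = -9*(J + 14)*J = -9*(14 + J)*J = -9*J*(14 + J))
(U + 944)² - I(466) = (140 + 944)² - (-9)*466*(14 + 466) = 1084² - (-9)*466*480 = 1175056 - 1*(-2013120) = 1175056 + 2013120 = 3188176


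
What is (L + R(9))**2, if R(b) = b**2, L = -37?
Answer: 1936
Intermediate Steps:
(L + R(9))**2 = (-37 + 9**2)**2 = (-37 + 81)**2 = 44**2 = 1936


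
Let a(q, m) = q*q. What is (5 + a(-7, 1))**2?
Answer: 2916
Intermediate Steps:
a(q, m) = q**2
(5 + a(-7, 1))**2 = (5 + (-7)**2)**2 = (5 + 49)**2 = 54**2 = 2916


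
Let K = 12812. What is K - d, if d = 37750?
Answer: -24938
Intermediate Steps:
K - d = 12812 - 1*37750 = 12812 - 37750 = -24938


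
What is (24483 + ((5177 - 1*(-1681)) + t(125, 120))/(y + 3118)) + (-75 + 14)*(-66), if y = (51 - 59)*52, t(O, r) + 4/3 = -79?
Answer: 231114287/8106 ≈ 28512.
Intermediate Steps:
t(O, r) = -241/3 (t(O, r) = -4/3 - 79 = -241/3)
y = -416 (y = -8*52 = -416)
(24483 + ((5177 - 1*(-1681)) + t(125, 120))/(y + 3118)) + (-75 + 14)*(-66) = (24483 + ((5177 - 1*(-1681)) - 241/3)/(-416 + 3118)) + (-75 + 14)*(-66) = (24483 + ((5177 + 1681) - 241/3)/2702) - 61*(-66) = (24483 + (6858 - 241/3)*(1/2702)) + 4026 = (24483 + (20333/3)*(1/2702)) + 4026 = (24483 + 20333/8106) + 4026 = 198479531/8106 + 4026 = 231114287/8106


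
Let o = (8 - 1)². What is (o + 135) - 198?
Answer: -14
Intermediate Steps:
o = 49 (o = 7² = 49)
(o + 135) - 198 = (49 + 135) - 198 = 184 - 198 = -14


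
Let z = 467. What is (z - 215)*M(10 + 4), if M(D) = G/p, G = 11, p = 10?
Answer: 1386/5 ≈ 277.20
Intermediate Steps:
M(D) = 11/10
(z - 215)*M(10 + 4) = (467 - 215)*(11/10) = 252*(11/10) = 1386/5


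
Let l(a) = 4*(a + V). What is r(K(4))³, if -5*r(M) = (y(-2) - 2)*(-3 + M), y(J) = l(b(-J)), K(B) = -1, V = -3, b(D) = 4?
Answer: 512/125 ≈ 4.0960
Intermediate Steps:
l(a) = -12 + 4*a (l(a) = 4*(a - 3) = 4*(-3 + a) = -12 + 4*a)
y(J) = 4 (y(J) = -12 + 4*4 = -12 + 16 = 4)
r(M) = 6/5 - 2*M/5 (r(M) = -(4 - 2)*(-3 + M)/5 = -2*(-3 + M)/5 = -(-6 + 2*M)/5 = 6/5 - 2*M/5)
r(K(4))³ = (6/5 - ⅖*(-1))³ = (6/5 + ⅖)³ = (8/5)³ = 512/125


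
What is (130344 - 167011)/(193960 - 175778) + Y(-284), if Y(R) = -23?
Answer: -454853/18182 ≈ -25.017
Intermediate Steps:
(130344 - 167011)/(193960 - 175778) + Y(-284) = (130344 - 167011)/(193960 - 175778) - 23 = -36667/18182 - 23 = -454853/18182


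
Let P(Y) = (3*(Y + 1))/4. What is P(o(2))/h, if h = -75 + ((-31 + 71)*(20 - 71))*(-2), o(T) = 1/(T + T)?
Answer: 1/4272 ≈ 0.00023408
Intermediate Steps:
o(T) = 1/(2*T)
P(Y) = ¾ + 3*Y/4 (P(Y) = (3*(1 + Y))*(¼) = (3 + 3*Y)*(¼) = ¾ + 3*Y/4)
h = 4005 (h = -75 + (40*(-51))*(-2) = -75 - 2040*(-2) = -75 + 4080 = 4005)
P(o(2))/h = (¾ + 3*((½)/2)/4)/4005 = (¾ + 3*((½)*(½))/4)*(1/4005) = (¾ + (¾)*(¼))*(1/4005) = (¾ + 3/16)*(1/4005) = (15/16)*(1/4005) = 1/4272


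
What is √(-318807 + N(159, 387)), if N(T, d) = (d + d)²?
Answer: 3*√31141 ≈ 529.40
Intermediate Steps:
N(T, d) = 4*d² (N(T, d) = (2*d)² = 4*d²)
√(-318807 + N(159, 387)) = √(-318807 + 4*387²) = √(-318807 + 4*149769) = √(-318807 + 599076) = √280269 = 3*√31141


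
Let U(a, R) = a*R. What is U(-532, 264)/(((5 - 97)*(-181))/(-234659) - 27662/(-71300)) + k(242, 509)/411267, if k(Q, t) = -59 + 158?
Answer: -2825791155596756699/6378065313733 ≈ -4.4305e+5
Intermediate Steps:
U(a, R) = R*a
k(Q, t) = 99
U(-532, 264)/(((5 - 97)*(-181))/(-234659) - 27662/(-71300)) + k(242, 509)/411267 = (264*(-532))/(((5 - 97)*(-181))/(-234659) - 27662/(-71300)) + 99/411267 = -140448/(-92*(-181)*(-1/234659) - 27662*(-1/71300)) + 99*(1/411267) = -140448/(16652*(-1/234659) + 13831/35650) + 33/137089 = -140448/(-16652/234659 + 13831/35650) + 33/137089 = -140448/2651924829/8365593350 + 33/137089 = -140448*8365593350/2651924829 + 33/137089 = -20612822014400/46524997 + 33/137089 = -2825791155596756699/6378065313733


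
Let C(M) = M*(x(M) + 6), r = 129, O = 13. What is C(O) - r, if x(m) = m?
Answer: 118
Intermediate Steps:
C(M) = M*(6 + M) (C(M) = M*(M + 6) = M*(6 + M))
C(O) - r = 13*(6 + 13) - 1*129 = 13*19 - 129 = 247 - 129 = 118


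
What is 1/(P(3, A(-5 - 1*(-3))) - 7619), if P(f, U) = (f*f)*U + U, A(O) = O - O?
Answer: -1/7619 ≈ -0.00013125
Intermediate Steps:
A(O) = 0
P(f, U) = U + U*f² (P(f, U) = f²*U + U = U*f² + U = U + U*f²)
1/(P(3, A(-5 - 1*(-3))) - 7619) = 1/(0*(1 + 3²) - 7619) = 1/(0*(1 + 9) - 7619) = 1/(0*10 - 7619) = 1/(0 - 7619) = 1/(-7619) = -1/7619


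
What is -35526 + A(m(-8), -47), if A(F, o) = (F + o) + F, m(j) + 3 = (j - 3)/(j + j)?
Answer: -284621/8 ≈ -35578.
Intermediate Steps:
m(j) = -3 + (-3 + j)/(2*j) (m(j) = -3 + (j - 3)/(j + j) = -3 + (-3 + j)/((2*j)) = -3 + (-3 + j)*(1/(2*j)) = -3 + (-3 + j)/(2*j))
A(F, o) = o + 2*F
-35526 + A(m(-8), -47) = -35526 + (-47 + 2*((½)*(-3 - 5*(-8))/(-8))) = -35526 + (-47 + 2*((½)*(-⅛)*(-3 + 40))) = -35526 + (-47 + 2*((½)*(-⅛)*37)) = -35526 + (-47 + 2*(-37/16)) = -35526 + (-47 - 37/8) = -35526 - 413/8 = -284621/8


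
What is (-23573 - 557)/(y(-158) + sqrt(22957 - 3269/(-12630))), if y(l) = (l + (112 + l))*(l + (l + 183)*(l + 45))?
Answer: -185457368530800/4677030103202941 + 24130*sqrt(3662070760770)/4677030103202941 ≈ -0.039643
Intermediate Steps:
y(l) = (112 + 2*l)*(l + (45 + l)*(183 + l)) (y(l) = (112 + 2*l)*(l + (183 + l)*(45 + l)) = (112 + 2*l)*(l + (45 + l)*(183 + l)))
(-23573 - 557)/(y(-158) + sqrt(22957 - 3269/(-12630))) = (-23573 - 557)/((922320 + 2*(-158)**3 + 570*(-158)**2 + 42118*(-158)) + sqrt(22957 - 3269/(-12630))) = -24130/((922320 + 2*(-3944312) + 570*24964 - 6654644) + sqrt(22957 - 3269*(-1/12630))) = -24130/((922320 - 7888624 + 14229480 - 6654644) + sqrt(22957 + 3269/12630)) = -24130/(608532 + sqrt(289950179/12630)) = -24130/(608532 + sqrt(3662070760770)/12630)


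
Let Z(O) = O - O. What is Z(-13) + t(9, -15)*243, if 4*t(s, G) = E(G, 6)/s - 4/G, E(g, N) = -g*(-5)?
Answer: -9801/20 ≈ -490.05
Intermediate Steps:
E(g, N) = 5*g
t(s, G) = -1/G + 5*G/(4*s) (t(s, G) = ((5*G)/s - 4/G)/4 = (5*G/s - 4/G)/4 = (-4/G + 5*G/s)/4 = -1/G + 5*G/(4*s))
Z(O) = 0
Z(-13) + t(9, -15)*243 = 0 + (-1/(-15) + (5/4)*(-15)/9)*243 = 0 + (-1*(-1/15) + (5/4)*(-15)*(⅑))*243 = 0 + (1/15 - 25/12)*243 = 0 - 121/60*243 = 0 - 9801/20 = -9801/20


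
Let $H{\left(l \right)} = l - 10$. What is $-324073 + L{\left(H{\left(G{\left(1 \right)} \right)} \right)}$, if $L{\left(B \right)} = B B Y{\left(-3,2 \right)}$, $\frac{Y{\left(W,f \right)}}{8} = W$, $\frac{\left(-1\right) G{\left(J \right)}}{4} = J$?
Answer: $-328777$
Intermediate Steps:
$G{\left(J \right)} = - 4 J$
$H{\left(l \right)} = -10 + l$
$Y{\left(W,f \right)} = 8 W$
$L{\left(B \right)} = - 24 B^{2}$ ($L{\left(B \right)} = B B 8 \left(-3\right) = B^{2} \left(-24\right) = - 24 B^{2}$)
$-324073 + L{\left(H{\left(G{\left(1 \right)} \right)} \right)} = -324073 - 24 \left(-10 - 4\right)^{2} = -324073 - 24 \left(-14\right)^{2} = -324073 - 4704 = -328777$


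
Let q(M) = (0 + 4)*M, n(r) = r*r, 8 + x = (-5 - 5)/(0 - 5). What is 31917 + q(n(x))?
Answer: 32061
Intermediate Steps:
x = -6 (x = -8 + (-5 - 5)/(0 - 5) = -8 - 10/(-5) = -8 - 10*(-1/5) = -8 + 2 = -6)
n(r) = r**2
q(M) = 4*M
31917 + q(n(x)) = 31917 + 4*(-6)**2 = 31917 + 4*36 = 31917 + 144 = 32061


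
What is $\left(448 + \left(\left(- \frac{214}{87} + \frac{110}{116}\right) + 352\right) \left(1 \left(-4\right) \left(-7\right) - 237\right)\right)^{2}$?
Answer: $\frac{160476019775569}{30276} \approx 5.3004 \cdot 10^{9}$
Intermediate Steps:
$\left(448 + \left(\left(- \frac{214}{87} + \frac{110}{116}\right) + 352\right) \left(1 \left(-4\right) \left(-7\right) - 237\right)\right)^{2} = \left(448 + \left(\left(\left(-214\right) \frac{1}{87} + 110 \cdot \frac{1}{116}\right) + 352\right) \left(\left(-4\right) \left(-7\right) - 237\right)\right)^{2} = \left(448 + \left(\left(- \frac{214}{87} + \frac{55}{58}\right) + 352\right) \left(28 - 237\right)\right)^{2} = \left(448 + \left(- \frac{263}{174} + 352\right) \left(-209\right)\right)^{2} = \left(448 + \frac{60985}{174} \left(-209\right)\right)^{2} = \left(448 - \frac{12745865}{174}\right)^{2} = \left(- \frac{12667913}{174}\right)^{2} = \frac{160476019775569}{30276}$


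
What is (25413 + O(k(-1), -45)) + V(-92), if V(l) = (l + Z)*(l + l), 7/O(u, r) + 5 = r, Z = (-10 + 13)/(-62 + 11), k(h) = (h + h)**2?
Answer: 35998931/850 ≈ 42352.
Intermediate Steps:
k(h) = 4*h**2 (k(h) = (2*h)**2 = 4*h**2)
Z = -1/17 (Z = 3/(-51) = 3*(-1/51) = -1/17 ≈ -0.058824)
O(u, r) = 7/(-5 + r)
V(l) = 2*l*(-1/17 + l) (V(l) = (l - 1/17)*(l + l) = (-1/17 + l)*(2*l) = 2*l*(-1/17 + l))
(25413 + O(k(-1), -45)) + V(-92) = (25413 + 7/(-5 - 45)) + (2/17)*(-92)*(-1 + 17*(-92)) = (25413 + 7/(-50)) + (2/17)*(-92)*(-1 - 1564) = (25413 + 7*(-1/50)) + (2/17)*(-92)*(-1565) = (25413 - 7/50) + 287960/17 = 1270643/50 + 287960/17 = 35998931/850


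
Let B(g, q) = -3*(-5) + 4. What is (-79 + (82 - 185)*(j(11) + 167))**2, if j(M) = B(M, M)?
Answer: 370062169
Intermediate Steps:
B(g, q) = 19 (B(g, q) = 15 + 4 = 19)
j(M) = 19
(-79 + (82 - 185)*(j(11) + 167))**2 = (-79 + (82 - 185)*(19 + 167))**2 = (-79 - 103*186)**2 = (-79 - 19158)**2 = (-19237)**2 = 370062169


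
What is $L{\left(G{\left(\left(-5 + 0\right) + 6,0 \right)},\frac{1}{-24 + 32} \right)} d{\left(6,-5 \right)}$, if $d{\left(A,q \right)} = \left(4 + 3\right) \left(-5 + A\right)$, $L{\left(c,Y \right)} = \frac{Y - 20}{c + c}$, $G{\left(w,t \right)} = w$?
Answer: $- \frac{1113}{16} \approx -69.563$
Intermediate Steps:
$L{\left(c,Y \right)} = \frac{-20 + Y}{2 c}$
$d{\left(A,q \right)} = -35 + 7 A$ ($d{\left(A,q \right)} = 7 \left(-5 + A\right) = -35 + 7 A$)
$L{\left(G{\left(\left(-5 + 0\right) + 6,0 \right)},\frac{1}{-24 + 32} \right)} d{\left(6,-5 \right)} = \frac{-20 + \frac{1}{-24 + 32}}{2 \left(\left(-5 + 0\right) + 6\right)} \left(-35 + 7 \cdot 6\right) = \frac{-20 + \frac{1}{8}}{2 \left(-5 + 6\right)} \left(-35 + 42\right) = \frac{-20 + \frac{1}{8}}{2 \cdot 1} \cdot 7 = \frac{1}{2} \cdot 1 \left(- \frac{159}{8}\right) 7 = \left(- \frac{159}{16}\right) 7 = - \frac{1113}{16}$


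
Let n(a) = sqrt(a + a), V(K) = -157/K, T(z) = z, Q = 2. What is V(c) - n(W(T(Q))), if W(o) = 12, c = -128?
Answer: 157/128 - 2*sqrt(6) ≈ -3.6724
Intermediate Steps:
n(a) = sqrt(2)*sqrt(a) (n(a) = sqrt(2*a) = sqrt(2)*sqrt(a))
V(c) - n(W(T(Q))) = -157/(-128) - sqrt(2)*sqrt(12) = -157*(-1/128) - sqrt(2)*2*sqrt(3) = 157/128 - 2*sqrt(6)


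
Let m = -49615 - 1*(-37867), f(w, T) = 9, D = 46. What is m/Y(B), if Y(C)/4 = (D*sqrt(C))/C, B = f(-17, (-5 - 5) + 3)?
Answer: -8811/46 ≈ -191.54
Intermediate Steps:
B = 9
m = -11748 (m = -49615 + 37867 = -11748)
Y(C) = 184/sqrt(C) (Y(C) = 4*((46*sqrt(C))/C) = 4*(46/sqrt(C)) = 184/sqrt(C))
m/Y(B) = -11748/(184/sqrt(9)) = -11748/(184*(1/3)) = -11748/184/3 = -11748*3/184 = -8811/46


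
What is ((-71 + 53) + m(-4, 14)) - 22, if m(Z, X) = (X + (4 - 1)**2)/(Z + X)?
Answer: -377/10 ≈ -37.700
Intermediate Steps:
m(Z, X) = (9 + X)/(X + Z) (m(Z, X) = (X + 3**2)/(X + Z) = (X + 9)/(X + Z) = (9 + X)/(X + Z))
((-71 + 53) + m(-4, 14)) - 22 = ((-71 + 53) + (9 + 14)/(14 - 4)) - 22 = (-18 + 23/10) - 22 = -157/10 - 22 = -377/10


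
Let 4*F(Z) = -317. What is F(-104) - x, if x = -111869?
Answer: 447159/4 ≈ 1.1179e+5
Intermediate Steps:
F(Z) = -317/4 (F(Z) = (¼)*(-317) = -317/4)
F(-104) - x = -317/4 - 1*(-111869) = -317/4 + 111869 = 447159/4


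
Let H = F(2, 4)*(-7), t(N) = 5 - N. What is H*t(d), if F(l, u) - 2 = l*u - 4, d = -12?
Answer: -714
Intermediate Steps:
F(l, u) = -2 + l*u (F(l, u) = 2 + (l*u - 4) = 2 + (-4 + l*u) = -2 + l*u)
H = -42 (H = (-2 + 2*4)*(-7) = (-2 + 8)*(-7) = 6*(-7) = -42)
H*t(d) = -42*(5 - 1*(-12)) = -42*(5 + 12) = -42*17 = -714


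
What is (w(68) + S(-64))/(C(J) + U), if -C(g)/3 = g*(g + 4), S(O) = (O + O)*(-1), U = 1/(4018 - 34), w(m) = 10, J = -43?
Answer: -549792/20043503 ≈ -0.027430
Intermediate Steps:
U = 1/3984 ≈ 0.00025100
S(O) = -2*O (S(O) = (2*O)*(-1) = -2*O)
C(g) = -3*g*(4 + g) (C(g) = -3*g*(g + 4) = -3*g*(4 + g))
(w(68) + S(-64))/(C(J) + U) = (10 - 2*(-64))/(-3*(-43)*(4 - 43) + 1/3984) = (10 + 128)/(-3*(-43)*(-39) + 1/3984) = 138/(-5031 + 1/3984) = 138/(-20043503/3984) = 138*(-3984/20043503) = -549792/20043503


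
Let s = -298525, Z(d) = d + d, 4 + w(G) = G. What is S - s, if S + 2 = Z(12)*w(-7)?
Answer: 298259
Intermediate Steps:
w(G) = -4 + G
Z(d) = 2*d
S = -266 (S = -2 + (2*12)*(-4 - 7) = -2 + 24*(-11) = -2 - 264 = -266)
S - s = -266 - 1*(-298525) = -266 + 298525 = 298259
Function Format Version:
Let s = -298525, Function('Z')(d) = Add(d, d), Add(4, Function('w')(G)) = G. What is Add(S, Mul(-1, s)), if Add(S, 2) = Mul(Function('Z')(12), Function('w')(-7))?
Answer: 298259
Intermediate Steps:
Function('w')(G) = Add(-4, G)
Function('Z')(d) = Mul(2, d)
S = -266 (S = Add(-2, Mul(Mul(2, 12), Add(-4, -7))) = Add(-2, Mul(24, -11)) = Add(-2, -264) = -266)
Add(S, Mul(-1, s)) = Add(-266, Mul(-1, -298525)) = Add(-266, 298525) = 298259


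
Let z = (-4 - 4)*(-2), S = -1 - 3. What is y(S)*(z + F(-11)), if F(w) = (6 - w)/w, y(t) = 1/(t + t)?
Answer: -159/88 ≈ -1.8068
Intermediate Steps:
S = -4
y(t) = 1/(2*t)
z = 16 (z = -8*(-2) = 16)
F(w) = (6 - w)/w
y(S)*(z + F(-11)) = ((1/2)/(-4))*(16 + (6 - 1*(-11))/(-11)) = ((1/2)*(-1/4))*(16 - (6 + 11)/11) = -(16 - 1/11*17)/8 = -(16 - 17/11)/8 = -1/8*159/11 = -159/88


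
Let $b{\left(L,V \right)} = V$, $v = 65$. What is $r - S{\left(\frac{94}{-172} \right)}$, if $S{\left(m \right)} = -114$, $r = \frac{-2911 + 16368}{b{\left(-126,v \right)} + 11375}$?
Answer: $\frac{1317617}{11440} \approx 115.18$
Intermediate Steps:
$r = \frac{13457}{11440}$ ($r = \frac{-2911 + 16368}{65 + 11375} = \frac{13457}{11440} \approx 1.1763$)
$r - S{\left(\frac{94}{-172} \right)} = \frac{13457}{11440} - -114 = \frac{13457}{11440} + 114 = \frac{1317617}{11440}$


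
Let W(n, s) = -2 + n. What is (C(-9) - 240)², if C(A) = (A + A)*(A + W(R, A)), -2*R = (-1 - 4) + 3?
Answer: 3600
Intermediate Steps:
R = 1 (R = -((-1 - 4) + 3)/2 = -(-5 + 3)/2 = -½*(-2) = 1)
C(A) = 2*A*(-1 + A) (C(A) = (A + A)*(A + (-2 + 1)) = (2*A)*(A - 1) = (2*A)*(-1 + A) = 2*A*(-1 + A))
(C(-9) - 240)² = (2*(-9)*(-1 - 9) - 240)² = (2*(-9)*(-10) - 240)² = (180 - 240)² = (-60)² = 3600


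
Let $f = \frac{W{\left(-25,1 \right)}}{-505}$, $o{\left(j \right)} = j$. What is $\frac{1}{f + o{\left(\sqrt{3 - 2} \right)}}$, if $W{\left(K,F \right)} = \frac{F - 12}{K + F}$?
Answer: $\frac{12120}{12109} \approx 1.0009$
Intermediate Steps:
$W{\left(K,F \right)} = \frac{-12 + F}{F + K}$
$f = - \frac{11}{12120}$ ($f = \frac{\frac{1}{1 - 25} \left(-12 + 1\right)}{-505} = \frac{1}{-24} \left(-11\right) \left(- \frac{1}{505}\right) = \left(- \frac{1}{24}\right) \left(-11\right) \left(- \frac{1}{505}\right) = \frac{11}{24} \left(- \frac{1}{505}\right) = - \frac{11}{12120} \approx -0.00090759$)
$\frac{1}{f + o{\left(\sqrt{3 - 2} \right)}} = \frac{1}{- \frac{11}{12120} + \sqrt{3 - 2}} = \frac{1}{- \frac{11}{12120} + \sqrt{1}} = \frac{1}{- \frac{11}{12120} + 1} = \frac{1}{\frac{12109}{12120}} = \frac{12120}{12109}$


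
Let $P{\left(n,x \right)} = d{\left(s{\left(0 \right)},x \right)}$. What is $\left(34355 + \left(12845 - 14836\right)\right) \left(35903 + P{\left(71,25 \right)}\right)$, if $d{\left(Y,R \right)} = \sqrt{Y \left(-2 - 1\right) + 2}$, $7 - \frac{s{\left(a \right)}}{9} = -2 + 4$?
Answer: $1161964692 + 32364 i \sqrt{133} \approx 1.162 \cdot 10^{9} + 3.7324 \cdot 10^{5} i$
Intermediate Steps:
$s{\left(a \right)} = 45$ ($s{\left(a \right)} = 63 - 9 \left(-2 + 4\right) = 63 - 18 = 45$)
$d{\left(Y,R \right)} = \sqrt{2 - 3 Y}$ ($d{\left(Y,R \right)} = \sqrt{Y \left(-3\right) + 2} = \sqrt{- 3 Y + 2} = \sqrt{2 - 3 Y}$)
$P{\left(n,x \right)} = i \sqrt{133}$ ($P{\left(n,x \right)} = \sqrt{2 - 135} = \sqrt{-133} = i \sqrt{133}$)
$\left(34355 + \left(12845 - 14836\right)\right) \left(35903 + P{\left(71,25 \right)}\right) = \left(34355 + \left(12845 - 14836\right)\right) \left(35903 + i \sqrt{133}\right) = \left(34355 - 1991\right) \left(35903 + i \sqrt{133}\right) = 32364 \left(35903 + i \sqrt{133}\right) = 1161964692 + 32364 i \sqrt{133}$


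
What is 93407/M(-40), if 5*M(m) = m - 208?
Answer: -467035/248 ≈ -1883.2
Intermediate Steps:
M(m) = -208/5 + m/5 (M(m) = (m - 208)/5 = (-208 + m)/5 = -208/5 + m/5)
93407/M(-40) = 93407/(-208/5 + (⅕)*(-40)) = 93407/(-208/5 - 8) = 93407/(-248/5) = 93407*(-5/248) = -467035/248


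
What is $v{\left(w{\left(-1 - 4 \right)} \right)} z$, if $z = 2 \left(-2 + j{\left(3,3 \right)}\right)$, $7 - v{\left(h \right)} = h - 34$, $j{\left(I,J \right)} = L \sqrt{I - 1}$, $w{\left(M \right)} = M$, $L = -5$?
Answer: $-184 - 460 \sqrt{2} \approx -834.54$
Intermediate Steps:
$j{\left(I,J \right)} = - 5 \sqrt{-1 + I}$ ($j{\left(I,J \right)} = - 5 \sqrt{I - 1} = - 5 \sqrt{-1 + I}$)
$v{\left(h \right)} = 41 - h$ ($v{\left(h \right)} = 7 - \left(h - 34\right) = 7 - \left(-34 + h\right) = 41 - h$)
$z = -4 - 10 \sqrt{2}$ ($z = 2 \left(-2 - 5 \sqrt{-1 + 3}\right) = 2 \left(-2 - 5 \sqrt{2}\right) = -4 - 10 \sqrt{2} \approx -18.142$)
$v{\left(w{\left(-1 - 4 \right)} \right)} z = \left(41 - \left(-1 - 4\right)\right) \left(-4 - 10 \sqrt{2}\right) = \left(41 - -5\right) \left(-4 - 10 \sqrt{2}\right) = \left(41 + 5\right) \left(-4 - 10 \sqrt{2}\right) = 46 \left(-4 - 10 \sqrt{2}\right) = -184 - 460 \sqrt{2}$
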